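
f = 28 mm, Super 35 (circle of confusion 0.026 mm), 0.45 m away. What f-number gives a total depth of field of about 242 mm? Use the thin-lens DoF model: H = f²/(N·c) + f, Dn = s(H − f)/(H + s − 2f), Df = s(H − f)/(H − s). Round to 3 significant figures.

Write h = H − f = f²/(N·c). The thin-lens limits are Dn = s·h/(h + (s−f)) and Df = s·h/(h − (s−f)), so DoF = Df − Dn = 2·s·(s−f)·h / (h² − (s−f)²).
That is a quadratic in h: DoF·h² − 2·s·(s−f)·h − DoF·(s−f)² = 0 ⇒ h = (s−f)·(s + √(s² + DoF²)) / DoF = 422 × (450 + √(450² + 242²)) / 242 = 422 × (450 + 510.944) / 242 ≈ 1675.7 mm.
Then N = f²/(c·h) = 28² / (0.026 × 1675.7) = 784 / 43.568 ≈ 18.

f/18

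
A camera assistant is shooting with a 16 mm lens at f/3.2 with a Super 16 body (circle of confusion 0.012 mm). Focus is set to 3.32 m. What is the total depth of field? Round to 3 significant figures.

4.36 m

Hyperfocal distance H = f²/(N·c) + f = 16²/(3.2 × 0.012) + 16 = 256/0.0384 + 16 ≈ 6682.7 mm ≈ 6.683 m.
Near limit Dn = s·(H − f)/(H + s − 2f) = 3320 × (6682.7 − 16) / (6682.7 + 3320 − 2 × 16) = 3320 × 6666.7 / 9970.7 ≈ 2219.8 mm.
Far limit Df = s·(H − f)/(H − s) = 3320 × (6682.7 − 16) / (6682.7 − 3320) = 3320 × 6666.7 / 3362.7 ≈ 6582.1 mm.
Depth of field = Df − Dn = 6582.1 − 2219.8 ≈ 4362.3 mm ≈ 4.36 m.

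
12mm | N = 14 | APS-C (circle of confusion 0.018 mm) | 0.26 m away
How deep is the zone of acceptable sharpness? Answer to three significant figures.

278 mm

Hyperfocal distance H = f²/(N·c) + f = 12²/(14 × 0.018) + 12 = 144/0.252 + 12 ≈ 583.4 mm ≈ 0.583 m.
Near limit Dn = s·(H − f)/(H + s − 2f) = 260 × (583.4 − 12) / (583.4 + 260 − 2 × 12) = 260 × 571.4 / 819.4 ≈ 181.31 mm.
Far limit Df = s·(H − f)/(H − s) = 260 × (583.4 − 12) / (583.4 − 260) = 260 × 571.4 / 323.4 ≈ 459.36 mm.
Depth of field = Df − Dn = 459.36 − 181.31 ≈ 278.05 mm.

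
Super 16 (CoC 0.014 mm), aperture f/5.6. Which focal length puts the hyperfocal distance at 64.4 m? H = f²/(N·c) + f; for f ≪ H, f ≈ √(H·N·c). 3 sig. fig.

71.0 mm

From H = f²/(N·c) + f, with f ≪ H: f ≈ √(H·N·c) = √(64400 × 5.6 × 0.014) = √5049.0 ≈ 71.06 mm.
Exact: f² + N·c·f − N·c·H = 0 ⇒ f = (−N·c + √((N·c)² + 4·N·c·H))/2 = (−0.0784 + √20196)/2 ≈ 71.017 mm ≈ 71.0 mm.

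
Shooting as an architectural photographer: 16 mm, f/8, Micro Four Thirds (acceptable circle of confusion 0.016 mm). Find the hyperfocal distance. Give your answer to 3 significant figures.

Hyperfocal distance H = f²/(N·c) + f = 16²/(8 × 0.016) + 16 = 256/0.128 + 16 ≈ 2016.0 mm ≈ 2.02 m.

2.02 m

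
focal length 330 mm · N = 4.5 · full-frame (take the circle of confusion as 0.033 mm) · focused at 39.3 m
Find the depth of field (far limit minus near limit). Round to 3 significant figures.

4.19 m

Hyperfocal distance H = f²/(N·c) + f = 330²/(4.5 × 0.033) + 330 = 108900/0.1485 + 330 ≈ 733663.3 mm ≈ 733.7 m.
Near limit Dn = s·(H − f)/(H + s − 2f) = 39300 × (733663.3 − 330) / (733663.3 + 39300 − 2 × 330) = 39300 × 733333.3 / 772303.3 ≈ 37316.9 mm.
Far limit Df = s·(H − f)/(H − s) = 39300 × (733663.3 − 330) / (733663.3 − 39300) = 39300 × 733333.3 / 694363.3 ≈ 41505.6 mm.
Depth of field = Df − Dn = 41505.6 − 37316.9 ≈ 4188.7 mm ≈ 4.19 m.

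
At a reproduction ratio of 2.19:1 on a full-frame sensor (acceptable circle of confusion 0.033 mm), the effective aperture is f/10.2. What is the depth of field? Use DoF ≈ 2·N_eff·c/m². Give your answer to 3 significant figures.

At magnification m, DoF ≈ 2·N_eff·c/m² = 2 × 10.2 × 0.033 / 2.19² = 0.6732 / 4.796 ≈ 0.14 mm.

0.140 mm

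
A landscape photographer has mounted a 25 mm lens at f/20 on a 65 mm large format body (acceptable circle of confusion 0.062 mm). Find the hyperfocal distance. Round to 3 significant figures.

Hyperfocal distance H = f²/(N·c) + f = 25²/(20 × 0.062) + 25 = 625/1.24 + 25 ≈ 529.0 mm ≈ 0.529 m.

0.529 m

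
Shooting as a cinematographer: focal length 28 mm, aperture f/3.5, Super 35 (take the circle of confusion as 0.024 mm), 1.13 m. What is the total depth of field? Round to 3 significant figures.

Hyperfocal distance H = f²/(N·c) + f = 28²/(3.5 × 0.024) + 28 = 784/0.084 + 28 ≈ 9361.3 mm ≈ 9.361 m.
Near limit Dn = s·(H − f)/(H + s − 2f) = 1130 × (9361.3 − 28) / (9361.3 + 1130 − 2 × 28) = 1130 × 9333.3 / 10435.3 ≈ 1010.67 mm.
Far limit Df = s·(H − f)/(H − s) = 1130 × (9361.3 − 28) / (9361.3 − 1130) = 1130 × 9333.3 / 8231.3 ≈ 1281.28 mm.
Depth of field = Df − Dn = 1281.28 − 1010.67 ≈ 270.61 mm.

271 mm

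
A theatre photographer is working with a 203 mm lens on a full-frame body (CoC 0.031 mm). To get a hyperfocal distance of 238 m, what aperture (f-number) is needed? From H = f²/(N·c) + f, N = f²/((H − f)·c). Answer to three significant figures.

f/5.59

Rearrange H = f²/(N·c) + f for N: N = f² / ((H − f)·c).
N = 203² / ((238000 − 203) × 0.031) = 41209 / 7372 ≈ 5.59.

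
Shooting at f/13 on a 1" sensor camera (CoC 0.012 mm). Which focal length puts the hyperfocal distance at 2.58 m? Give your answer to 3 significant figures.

20.0 mm

From H = f²/(N·c) + f, with f ≪ H: f ≈ √(H·N·c) = √(2580 × 13 × 0.012) = √402.48 ≈ 20.06 mm.
Exact: f² + N·c·f − N·c·H = 0 ⇒ f = (−N·c + √((N·c)² + 4·N·c·H))/2 = (−0.156 + √1609.9)/2 ≈ 19.984 mm ≈ 20.0 mm.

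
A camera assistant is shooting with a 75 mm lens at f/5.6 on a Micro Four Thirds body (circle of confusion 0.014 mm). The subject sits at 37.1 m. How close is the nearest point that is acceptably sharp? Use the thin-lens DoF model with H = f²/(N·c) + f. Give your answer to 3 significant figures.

24.5 m

Hyperfocal distance H = f²/(N·c) + f = 75²/(5.6 × 0.014) + 75 = 5625/0.0784 + 75 ≈ 71822.4 mm ≈ 71.82 m.
Near limit Dn = s·(H − f)/(H + s − 2f) = 37100 × (71822.4 − 75) / (71822.4 + 37100 − 2 × 75) = 37100 × 71747.4 / 108772.4 ≈ 24472 mm ≈ 24.5 m.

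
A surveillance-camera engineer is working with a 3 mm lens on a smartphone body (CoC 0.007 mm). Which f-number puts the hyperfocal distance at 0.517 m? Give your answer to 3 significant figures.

Rearrange H = f²/(N·c) + f for N: N = f² / ((H − f)·c).
N = 3² / ((517 − 3) × 0.007) = 9 / 3.598 ≈ 2.50.

f/2.50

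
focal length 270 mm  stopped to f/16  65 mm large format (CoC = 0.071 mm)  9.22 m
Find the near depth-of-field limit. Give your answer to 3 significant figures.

8.09 m

Hyperfocal distance H = f²/(N·c) + f = 270²/(16 × 0.071) + 270 = 72900/1.136 + 270 ≈ 64442.5 mm ≈ 64.44 m.
Near limit Dn = s·(H − f)/(H + s − 2f) = 9220 × (64442.5 − 270) / (64442.5 + 9220 − 2 × 270) = 9220 × 64172.5 / 73122.5 ≈ 8091.5 mm ≈ 8.09 m.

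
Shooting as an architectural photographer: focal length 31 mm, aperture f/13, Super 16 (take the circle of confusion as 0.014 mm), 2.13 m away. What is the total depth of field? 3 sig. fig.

Hyperfocal distance H = f²/(N·c) + f = 31²/(13 × 0.014) + 31 = 961/0.182 + 31 ≈ 5311.2 mm ≈ 5.311 m.
Near limit Dn = s·(H − f)/(H + s − 2f) = 2130 × (5311.2 − 31) / (5311.2 + 2130 − 2 × 31) = 2130 × 5280.2 / 7379.2 ≈ 1524.1 mm.
Far limit Df = s·(H − f)/(H − s) = 2130 × (5311.2 − 31) / (5311.2 − 2130) = 2130 × 5280.2 / 3181.2 ≈ 3535.4 mm.
Depth of field = Df − Dn = 3535.4 − 1524.1 ≈ 2011.3 mm ≈ 2.01 m.

2.01 m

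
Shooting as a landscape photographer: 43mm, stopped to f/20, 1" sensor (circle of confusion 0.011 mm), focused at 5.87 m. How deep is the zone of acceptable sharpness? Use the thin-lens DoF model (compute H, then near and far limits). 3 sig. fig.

15.7 m

Hyperfocal distance H = f²/(N·c) + f = 43²/(20 × 0.011) + 43 = 1849/0.22 + 43 ≈ 8447.5 mm ≈ 8.448 m.
Near limit Dn = s·(H − f)/(H + s − 2f) = 5870 × (8447.5 − 43) / (8447.5 + 5870 − 2 × 43) = 5870 × 8404.5 / 14231.5 ≈ 3467 mm.
Far limit Df = s·(H − f)/(H − s) = 5870 × (8447.5 − 43) / (8447.5 − 5870) = 5870 × 8404.5 / 2577.5 ≈ 19140 mm.
Depth of field = Df − Dn = 19140 − 3467 ≈ 15673 mm ≈ 15.7 m.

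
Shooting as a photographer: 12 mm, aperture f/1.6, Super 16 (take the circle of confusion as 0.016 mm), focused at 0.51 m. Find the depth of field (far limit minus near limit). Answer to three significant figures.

Hyperfocal distance H = f²/(N·c) + f = 12²/(1.6 × 0.016) + 12 = 144/0.0256 + 12 ≈ 5637.0 mm ≈ 5.637 m.
Near limit Dn = s·(H − f)/(H + s − 2f) = 510 × (5637.0 − 12) / (5637.0 + 510 − 2 × 12) = 510 × 5625.0 / 6123.0 ≈ 468.520 mm.
Far limit Df = s·(H − f)/(H − s) = 510 × (5637.0 − 12) / (5637.0 − 510) = 510 × 5625.0 / 5127.0 ≈ 559.538 mm.
Depth of field = Df − Dn = 559.538 − 468.520 ≈ 91.018 mm.

91.0 mm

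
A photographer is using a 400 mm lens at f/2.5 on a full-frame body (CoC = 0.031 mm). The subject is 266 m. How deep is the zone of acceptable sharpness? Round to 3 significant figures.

69.6 m

Hyperfocal distance H = f²/(N·c) + f = 400²/(2.5 × 0.031) + 400 = 160000/0.0775 + 400 ≈ 2064916.1 mm ≈ 2065 m.
Near limit Dn = s·(H − f)/(H + s − 2f) = 266000 × (2064916.1 − 400) / (2064916.1 + 266000 − 2 × 400) = 266000 × 2064516.1 / 2330116.1 ≈ 235680 mm.
Far limit Df = s·(H − f)/(H − s) = 266000 × (2064916.1 − 400) / (2064916.1 − 266000) = 266000 × 2064516.1 / 1798916.1 ≈ 305273 mm.
Depth of field = Df − Dn = 305273 − 235680 ≈ 69593 mm ≈ 69.6 m.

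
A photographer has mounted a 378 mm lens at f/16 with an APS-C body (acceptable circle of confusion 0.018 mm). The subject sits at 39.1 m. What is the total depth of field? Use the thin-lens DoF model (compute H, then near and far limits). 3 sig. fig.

6.14 m

Hyperfocal distance H = f²/(N·c) + f = 378²/(16 × 0.018) + 378 = 142884/0.288 + 378 ≈ 496503.0 mm ≈ 496.5 m.
Near limit Dn = s·(H − f)/(H + s − 2f) = 39100 × (496503.0 − 378) / (496503.0 + 39100 − 2 × 378) = 39100 × 496125.0 / 534847.0 ≈ 36269.2 mm.
Far limit Df = s·(H − f)/(H − s) = 39100 × (496503.0 − 378) / (496503.0 − 39100) = 39100 × 496125.0 / 457403.0 ≈ 42410.1 mm.
Depth of field = Df − Dn = 42410.1 − 36269.2 ≈ 6140.9 mm ≈ 6.14 m.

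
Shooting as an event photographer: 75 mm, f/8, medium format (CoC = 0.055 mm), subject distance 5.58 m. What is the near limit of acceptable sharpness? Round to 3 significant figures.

3.90 m

Hyperfocal distance H = f²/(N·c) + f = 75²/(8 × 0.055) + 75 = 5625/0.44 + 75 ≈ 12859.1 mm ≈ 12.86 m.
Near limit Dn = s·(H − f)/(H + s − 2f) = 5580 × (12859.1 − 75) / (12859.1 + 5580 − 2 × 75) = 5580 × 12784.1 / 18289.1 ≈ 3900.4 mm ≈ 3.90 m.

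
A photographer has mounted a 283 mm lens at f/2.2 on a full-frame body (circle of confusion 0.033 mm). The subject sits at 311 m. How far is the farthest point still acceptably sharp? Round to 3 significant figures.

433 m

Hyperfocal distance H = f²/(N·c) + f = 283²/(2.2 × 0.033) + 283 = 80089/0.0726 + 283 ≈ 1103437.3 mm ≈ 1103 m.
Far limit Df = s·(H − f)/(H − s) = 311000 × (1103437.3 − 283) / (1103437.3 − 311000) = 311000 × 1103154.3 / 792437.3 ≈ 432944 mm ≈ 433 m.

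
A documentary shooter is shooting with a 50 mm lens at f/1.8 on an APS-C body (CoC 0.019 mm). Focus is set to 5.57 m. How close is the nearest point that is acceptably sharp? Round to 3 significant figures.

5.18 m

Hyperfocal distance H = f²/(N·c) + f = 50²/(1.8 × 0.019) + 50 = 2500/0.0342 + 50 ≈ 73149.4 mm ≈ 73.15 m.
Near limit Dn = s·(H − f)/(H + s − 2f) = 5570 × (73149.4 − 50) / (73149.4 + 5570 − 2 × 50) = 5570 × 73099.4 / 78619.4 ≈ 5178.9 mm ≈ 5.18 m.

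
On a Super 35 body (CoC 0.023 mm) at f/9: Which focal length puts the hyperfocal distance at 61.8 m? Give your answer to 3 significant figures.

From H = f²/(N·c) + f, with f ≪ H: f ≈ √(H·N·c) = √(61800 × 9 × 0.023) = √12793 ≈ 113.1 mm.
The +f correction barely moves this — solving exactly, f² + N·c·f − N·c·H = 0 ⇒ f = (−N·c + √((N·c)² + 4·N·c·H))/2 = (−0.207 + √51170)/2 ≈ 113.00 mm, so f ≈ 113 mm.

113 mm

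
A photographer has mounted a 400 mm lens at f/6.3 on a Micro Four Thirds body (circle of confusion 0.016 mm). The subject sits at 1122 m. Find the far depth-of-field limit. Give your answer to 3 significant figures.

Hyperfocal distance H = f²/(N·c) + f = 400²/(6.3 × 0.016) + 400 = 160000/0.1008 + 400 ≈ 1587701.6 mm ≈ 1588 m.
Far limit Df = s·(H − f)/(H − s) = 1122000 × (1587701.6 − 400) / (1587701.6 − 1122000) = 1122000 × 1587301.6 / 465701.6 ≈ 3824235 mm ≈ 3820 m.

3820 m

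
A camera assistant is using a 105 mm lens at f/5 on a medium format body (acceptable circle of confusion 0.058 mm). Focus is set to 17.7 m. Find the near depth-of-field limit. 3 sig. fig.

Hyperfocal distance H = f²/(N·c) + f = 105²/(5 × 0.058) + 105 = 11025/0.29 + 105 ≈ 38122.2 mm ≈ 38.12 m.
Near limit Dn = s·(H − f)/(H + s − 2f) = 17700 × (38122.2 − 105) / (38122.2 + 17700 − 2 × 105) = 17700 × 38017.2 / 55612.2 ≈ 12100 mm ≈ 12.1 m.

12.1 m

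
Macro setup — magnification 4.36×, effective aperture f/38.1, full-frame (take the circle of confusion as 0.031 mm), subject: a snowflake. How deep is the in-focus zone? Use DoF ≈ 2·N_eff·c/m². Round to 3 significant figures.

At magnification m, DoF ≈ 2·N_eff·c/m² = 2 × 38.1 × 0.031 / 4.36² = 2.362 / 19.01 ≈ 0.124 mm.

0.124 mm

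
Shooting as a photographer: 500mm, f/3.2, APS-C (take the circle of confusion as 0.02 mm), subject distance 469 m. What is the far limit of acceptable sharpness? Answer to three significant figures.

533 m

Hyperfocal distance H = f²/(N·c) + f = 500²/(3.2 × 0.02) + 500 = 250000/0.064 + 500 ≈ 3906750.0 mm ≈ 3907 m.
Far limit Df = s·(H − f)/(H − s) = 469000 × (3906750.0 − 500) / (3906750.0 − 469000) = 469000 × 3906250.0 / 3437750.0 ≈ 532916 mm ≈ 533 m.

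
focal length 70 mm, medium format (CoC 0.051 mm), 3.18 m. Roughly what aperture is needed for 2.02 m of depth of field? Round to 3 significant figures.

Write h = H − f = f²/(N·c). The thin-lens limits are Dn = s·h/(h + (s−f)) and Df = s·h/(h − (s−f)), so DoF = Df − Dn = 2·s·(s−f)·h / (h² − (s−f)²).
That is a quadratic in h: DoF·h² − 2·s·(s−f)·h − DoF·(s−f)² = 0 ⇒ h = (s−f)·(s + √(s² + DoF²)) / DoF = 3110 × (3180 + √(3180² + 2020²)) / 2020 = 3110 × (3180 + 3767.33) / 2020 ≈ 10696 mm.
Then N = f²/(c·h) = 70² / (0.051 × 10696) = 4900 / 545.50 ≈ 8.98.

f/8.98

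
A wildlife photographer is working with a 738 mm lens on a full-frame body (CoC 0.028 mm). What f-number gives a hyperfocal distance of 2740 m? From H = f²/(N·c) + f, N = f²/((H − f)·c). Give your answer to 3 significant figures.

Rearrange H = f²/(N·c) + f for N: N = f² / ((H − f)·c).
N = 738² / ((2740000 − 738) × 0.028) = 544644 / 76699 ≈ 7.10.

f/7.10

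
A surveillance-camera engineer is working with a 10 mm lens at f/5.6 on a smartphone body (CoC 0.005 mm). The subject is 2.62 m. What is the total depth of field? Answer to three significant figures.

Hyperfocal distance H = f²/(N·c) + f = 10²/(5.6 × 0.005) + 10 = 100/0.028 + 10 ≈ 3581.4 mm ≈ 3.581 m.
Near limit Dn = s·(H − f)/(H + s − 2f) = 2620 × (3581.4 − 10) / (3581.4 + 2620 − 2 × 10) = 2620 × 3571.4 / 6181.4 ≈ 1513.8 mm.
Far limit Df = s·(H − f)/(H − s) = 2620 × (3581.4 − 10) / (3581.4 − 2620) = 2620 × 3571.4 / 961.4 ≈ 9732.5 mm.
Depth of field = Df − Dn = 9732.5 − 1513.8 ≈ 8218.7 mm ≈ 8.22 m.

8.22 m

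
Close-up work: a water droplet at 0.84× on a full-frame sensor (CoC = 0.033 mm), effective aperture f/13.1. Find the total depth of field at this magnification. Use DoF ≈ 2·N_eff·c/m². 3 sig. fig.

1.23 mm

At magnification m, DoF ≈ 2·N_eff·c/m² = 2 × 13.1 × 0.033 / 0.84² = 0.8646 / 0.7056 ≈ 1.23 mm.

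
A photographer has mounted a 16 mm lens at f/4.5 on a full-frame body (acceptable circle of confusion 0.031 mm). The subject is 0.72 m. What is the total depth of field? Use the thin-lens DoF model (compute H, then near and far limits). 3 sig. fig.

0.648 m

Hyperfocal distance H = f²/(N·c) + f = 16²/(4.5 × 0.031) + 16 = 256/0.1395 + 16 ≈ 1851.1 mm ≈ 1.851 m.
Near limit Dn = s·(H − f)/(H + s − 2f) = 720 × (1851.1 − 16) / (1851.1 + 720 − 2 × 16) = 720 × 1835.1 / 2539.1 ≈ 520.37 mm.
Far limit Df = s·(H − f)/(H − s) = 720 × (1851.1 − 16) / (1851.1 − 720) = 720 × 1835.1 / 1131.1 ≈ 1168.12 mm.
Depth of field = Df − Dn = 1168.12 − 520.37 ≈ 647.75 mm ≈ 0.648 m.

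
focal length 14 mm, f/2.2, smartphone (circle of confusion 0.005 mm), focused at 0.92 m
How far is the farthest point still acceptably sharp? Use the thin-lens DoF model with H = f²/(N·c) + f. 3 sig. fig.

0.969 m

Hyperfocal distance H = f²/(N·c) + f = 14²/(2.2 × 0.005) + 14 = 196/0.011 + 14 ≈ 17832.2 mm ≈ 17.83 m.
Far limit Df = s·(H − f)/(H − s) = 920 × (17832.2 − 14) / (17832.2 − 920) = 920 × 17818.2 / 16912.2 ≈ 969.29 mm ≈ 0.969 m.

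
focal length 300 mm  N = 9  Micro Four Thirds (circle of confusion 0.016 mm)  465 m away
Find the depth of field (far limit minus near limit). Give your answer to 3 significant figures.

Hyperfocal distance H = f²/(N·c) + f = 300²/(9 × 0.016) + 300 = 90000/0.144 + 300 ≈ 625300.0 mm ≈ 625.3 m.
Near limit Dn = s·(H − f)/(H + s − 2f) = 465000 × (625300.0 − 300) / (625300.0 + 465000 − 2 × 300) = 465000 × 625000.0 / 1089700.0 ≈ 266702 mm.
Far limit Df = s·(H − f)/(H − s) = 465000 × (625300.0 − 300) / (625300.0 − 465000) = 465000 × 625000.0 / 160300.0 ≈ 1813007 mm.
Depth of field = Df − Dn = 1813007 − 266702 ≈ 1546305 mm ≈ 1550 m.

1550 m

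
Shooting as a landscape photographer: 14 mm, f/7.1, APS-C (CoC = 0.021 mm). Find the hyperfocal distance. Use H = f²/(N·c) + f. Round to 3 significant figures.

1.33 m

Hyperfocal distance H = f²/(N·c) + f = 14²/(7.1 × 0.021) + 14 = 196/0.1491 + 14 ≈ 1328.6 mm ≈ 1.33 m.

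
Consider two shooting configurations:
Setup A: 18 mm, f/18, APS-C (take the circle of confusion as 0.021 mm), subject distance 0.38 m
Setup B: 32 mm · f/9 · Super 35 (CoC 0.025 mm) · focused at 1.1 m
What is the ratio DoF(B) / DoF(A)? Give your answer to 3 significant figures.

Setup A: H = 18²/(18×0.021) + 18 ≈ 875.1 mm; DoF = Df − Dn = 657.82 − 267.17 ≈ 390.65 mm.
Setup B: H = 32²/(9×0.025) + 32 ≈ 4583.1 mm; DoF = Df − Dn = 1437.28 − 890.93 ≈ 546.35 mm.
Ratio = 546.35 / 390.65 ≈ 1.40.

1.40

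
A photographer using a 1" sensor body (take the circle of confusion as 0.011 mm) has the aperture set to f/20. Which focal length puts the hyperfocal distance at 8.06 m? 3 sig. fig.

From H = f²/(N·c) + f, with f ≪ H: f ≈ √(H·N·c) = √(8060 × 20 × 0.011) = √1773.2 ≈ 42.11 mm.
Exact: f² + N·c·f − N·c·H = 0 ⇒ f = (−N·c + √((N·c)² + 4·N·c·H))/2 = (−0.22 + √7092.8)/2 ≈ 42.000 mm ≈ 42.0 mm.

42.0 mm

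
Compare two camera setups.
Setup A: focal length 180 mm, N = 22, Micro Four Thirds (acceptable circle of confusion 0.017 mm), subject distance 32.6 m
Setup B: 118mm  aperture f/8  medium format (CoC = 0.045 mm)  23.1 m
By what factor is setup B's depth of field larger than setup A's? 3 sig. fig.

1.50

Setup A: H = 180²/(22×0.017) + 180 ≈ 86811.0 mm; DoF = Df − Dn = 52096 − 23722 ≈ 28374 mm.
Setup B: H = 118²/(8×0.045) + 118 ≈ 38795.8 mm; DoF = Df − Dn = 56923 − 14490 ≈ 42433 mm.
Ratio = 42433 / 28374 ≈ 1.50.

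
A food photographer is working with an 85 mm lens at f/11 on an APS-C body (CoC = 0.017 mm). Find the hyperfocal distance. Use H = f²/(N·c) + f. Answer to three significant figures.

Hyperfocal distance H = f²/(N·c) + f = 85²/(11 × 0.017) + 85 = 7225/0.187 + 85 ≈ 38721.4 mm ≈ 38.7 m.

38.7 m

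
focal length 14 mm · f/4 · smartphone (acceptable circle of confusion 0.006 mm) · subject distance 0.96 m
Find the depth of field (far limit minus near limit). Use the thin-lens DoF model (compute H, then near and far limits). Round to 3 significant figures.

Hyperfocal distance H = f²/(N·c) + f = 14²/(4 × 0.006) + 14 = 196/0.024 + 14 ≈ 8180.7 mm ≈ 8.181 m.
Near limit Dn = s·(H − f)/(H + s − 2f) = 960 × (8180.7 − 14) / (8180.7 + 960 − 2 × 14) = 960 × 8166.7 / 9112.7 ≈ 860.34 mm.
Far limit Df = s·(H − f)/(H − s) = 960 × (8180.7 − 14) / (8180.7 − 960) = 960 × 8166.7 / 7220.7 ≈ 1085.77 mm.
Depth of field = Df − Dn = 1085.77 − 860.34 ≈ 225.43 mm.

225 mm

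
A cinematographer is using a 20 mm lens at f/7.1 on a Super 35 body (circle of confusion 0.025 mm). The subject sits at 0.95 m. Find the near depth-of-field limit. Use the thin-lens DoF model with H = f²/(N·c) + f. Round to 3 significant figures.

0.672 m

Hyperfocal distance H = f²/(N·c) + f = 20²/(7.1 × 0.025) + 20 = 400/0.1775 + 20 ≈ 2273.5 mm ≈ 2.274 m.
Near limit Dn = s·(H − f)/(H + s − 2f) = 950 × (2273.5 − 20) / (2273.5 + 950 − 2 × 20) = 950 × 2253.5 / 3183.5 ≈ 672.48 mm ≈ 0.672 m.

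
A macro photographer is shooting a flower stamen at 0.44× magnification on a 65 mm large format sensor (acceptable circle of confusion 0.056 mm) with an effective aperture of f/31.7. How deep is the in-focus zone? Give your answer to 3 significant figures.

18.3 mm

At magnification m, DoF ≈ 2·N_eff·c/m² = 2 × 31.7 × 0.056 / 0.44² = 3.55 / 0.1936 ≈ 18.3 mm.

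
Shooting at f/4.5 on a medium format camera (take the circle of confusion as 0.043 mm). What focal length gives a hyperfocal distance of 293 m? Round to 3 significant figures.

238 mm

From H = f²/(N·c) + f, with f ≪ H: f ≈ √(H·N·c) = √(293000 × 4.5 × 0.043) = √56695 ≈ 238.1 mm.
The +f correction barely moves this — solving exactly, f² + N·c·f − N·c·H = 0 ⇒ f = (−N·c + √((N·c)² + 4·N·c·H))/2 = (−0.1935 + √226782)/2 ≈ 238.01 mm, so f ≈ 238 mm.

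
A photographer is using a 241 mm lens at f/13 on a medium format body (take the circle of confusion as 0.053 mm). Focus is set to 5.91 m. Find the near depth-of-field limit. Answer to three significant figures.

5.54 m

Hyperfocal distance H = f²/(N·c) + f = 241²/(13 × 0.053) + 241 = 58081/0.689 + 241 ≈ 84538.5 mm ≈ 84.54 m.
Near limit Dn = s·(H − f)/(H + s − 2f) = 5910 × (84538.5 − 241) / (84538.5 + 5910 − 2 × 241) = 5910 × 84297.5 / 89966.5 ≈ 5537.6 mm ≈ 5.54 m.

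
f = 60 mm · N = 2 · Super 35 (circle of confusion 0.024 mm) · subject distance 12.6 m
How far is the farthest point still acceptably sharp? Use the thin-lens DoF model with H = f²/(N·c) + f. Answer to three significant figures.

Hyperfocal distance H = f²/(N·c) + f = 60²/(2 × 0.024) + 60 = 3600/0.048 + 60 ≈ 75060.0 mm ≈ 75.06 m.
Far limit Df = s·(H − f)/(H − s) = 12600 × (75060.0 − 60) / (75060.0 − 12600) = 12600 × 75000.0 / 62460.0 ≈ 15130 mm ≈ 15.1 m.

15.1 m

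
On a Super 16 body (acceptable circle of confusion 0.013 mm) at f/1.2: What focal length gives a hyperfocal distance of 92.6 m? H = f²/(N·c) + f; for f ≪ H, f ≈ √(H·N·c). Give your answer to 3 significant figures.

From H = f²/(N·c) + f, with f ≪ H: f ≈ √(H·N·c) = √(92600 × 1.2 × 0.013) = √1444.6 ≈ 38.01 mm.
The +f correction barely moves this — solving exactly, f² + N·c·f − N·c·H = 0 ⇒ f = (−N·c + √((N·c)² + 4·N·c·H))/2 = (−0.0156 + √5778.2)/2 ≈ 38.000 mm, so f ≈ 38.0 mm.

38.0 mm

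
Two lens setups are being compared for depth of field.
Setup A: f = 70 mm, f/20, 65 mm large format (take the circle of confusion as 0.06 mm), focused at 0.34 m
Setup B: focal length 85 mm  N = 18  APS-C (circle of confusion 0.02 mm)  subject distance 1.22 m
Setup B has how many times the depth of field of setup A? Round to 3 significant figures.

3.07

Setup A: H = 70²/(20×0.06) + 70 ≈ 4153.3 mm; DoF = Df − Dn = 364.073 − 318.913 ≈ 45.160 mm.
Setup B: H = 85²/(18×0.02) + 85 ≈ 20154.4 mm; DoF = Df − Dn = 1293.13 − 1154.70 ≈ 138.43 mm.
Ratio = 138.43 / 45.160 ≈ 3.07.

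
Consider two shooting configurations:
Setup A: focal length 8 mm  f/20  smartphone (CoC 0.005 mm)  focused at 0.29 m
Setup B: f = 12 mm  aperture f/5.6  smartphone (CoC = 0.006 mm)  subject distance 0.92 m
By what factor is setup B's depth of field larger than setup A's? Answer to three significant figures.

Setup A: H = 8²/(20×0.005) + 8 ≈ 648.0 mm; DoF = Df − Dn = 518.44 − 201.30 ≈ 317.14 mm.
Setup B: H = 12²/(5.6×0.006) + 12 ≈ 4297.7 mm; DoF = Df − Dn = 1167.32 − 759.16 ≈ 408.16 mm.
Ratio = 408.16 / 317.14 ≈ 1.29.

1.29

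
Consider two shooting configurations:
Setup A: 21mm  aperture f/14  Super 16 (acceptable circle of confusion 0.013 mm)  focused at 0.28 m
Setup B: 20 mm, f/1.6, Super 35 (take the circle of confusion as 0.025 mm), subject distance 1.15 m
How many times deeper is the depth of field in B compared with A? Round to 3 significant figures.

Setup A: H = 21²/(14×0.013) + 21 ≈ 2444.1 mm; DoF = Df − Dn = 313.511 − 252.961 ≈ 60.550 mm.
Setup B: H = 20²/(1.6×0.025) + 20 ≈ 10020.0 mm; DoF = Df − Dn = 1296.51 − 1033.24 ≈ 263.27 mm.
Ratio = 263.27 / 60.550 ≈ 4.35.

4.35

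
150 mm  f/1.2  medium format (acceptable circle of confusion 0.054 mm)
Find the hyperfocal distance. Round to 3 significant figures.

347 m

Hyperfocal distance H = f²/(N·c) + f = 150²/(1.2 × 0.054) + 150 = 22500/0.0648 + 150 ≈ 347372.2 mm ≈ 347 m.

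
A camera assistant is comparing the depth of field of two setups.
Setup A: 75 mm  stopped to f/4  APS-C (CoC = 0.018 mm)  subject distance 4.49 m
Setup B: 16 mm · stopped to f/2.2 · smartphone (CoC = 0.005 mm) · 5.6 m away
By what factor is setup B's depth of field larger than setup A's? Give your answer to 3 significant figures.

5.60

Setup A: H = 75²/(4×0.018) + 75 ≈ 78200.0 mm; DoF = Df − Dn = 4758.94 − 4249.83 ≈ 509.11 mm.
Setup B: H = 16²/(2.2×0.005) + 16 ≈ 23288.7 mm; DoF = Df − Dn = 7367.8 − 4516.4 ≈ 2851.4 mm.
Ratio = 2851.4 / 509.11 ≈ 5.60.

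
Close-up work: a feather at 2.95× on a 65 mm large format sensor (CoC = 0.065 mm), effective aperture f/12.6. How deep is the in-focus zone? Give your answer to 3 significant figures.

0.188 mm

At magnification m, DoF ≈ 2·N_eff·c/m² = 2 × 12.6 × 0.065 / 2.95² = 1.638 / 8.703 ≈ 0.188 mm.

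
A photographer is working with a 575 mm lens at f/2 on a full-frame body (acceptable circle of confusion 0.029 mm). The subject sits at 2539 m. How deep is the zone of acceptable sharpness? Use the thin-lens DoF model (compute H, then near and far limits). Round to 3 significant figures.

2820 m

Hyperfocal distance H = f²/(N·c) + f = 575²/(2 × 0.029) + 575 = 330625/0.058 + 575 ≈ 5701006.0 mm ≈ 5701 m.
Near limit Dn = s·(H − f)/(H + s − 2f) = 2539000 × (5701006.0 − 575) / (5701006.0 + 2539000 − 2 × 575) = 2539000 × 5700431.0 / 8238856.0 ≈ 1756724 mm.
Far limit Df = s·(H − f)/(H − s) = 2539000 × (5701006.0 − 575) / (5701006.0 − 2539000) = 2539000 × 5700431.0 / 3162006.0 ≈ 4577282 mm.
Depth of field = Df − Dn = 4577282 − 1756724 ≈ 2820558 mm ≈ 2820 m.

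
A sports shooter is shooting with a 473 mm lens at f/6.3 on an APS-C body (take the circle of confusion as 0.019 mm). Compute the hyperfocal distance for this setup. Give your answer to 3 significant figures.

1870 m

Hyperfocal distance H = f²/(N·c) + f = 473²/(6.3 × 0.019) + 473 = 223729/0.1197 + 473 ≈ 1869554.0 mm ≈ 1870 m.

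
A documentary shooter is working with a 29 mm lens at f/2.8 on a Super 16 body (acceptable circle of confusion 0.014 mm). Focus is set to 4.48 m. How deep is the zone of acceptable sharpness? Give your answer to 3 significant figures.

Hyperfocal distance H = f²/(N·c) + f = 29²/(2.8 × 0.014) + 29 = 841/0.0392 + 29 ≈ 21483.1 mm ≈ 21.48 m.
Near limit Dn = s·(H − f)/(H + s − 2f) = 4480 × (21483.1 − 29) / (21483.1 + 4480 − 2 × 29) = 4480 × 21454.1 / 25905.1 ≈ 3710.2 mm.
Far limit Df = s·(H − f)/(H − s) = 4480 × (21483.1 − 29) / (21483.1 − 4480) = 4480 × 21454.1 / 17003.1 ≈ 5652.8 mm.
Depth of field = Df − Dn = 5652.8 − 3710.2 ≈ 1942.6 mm ≈ 1.94 m.

1.94 m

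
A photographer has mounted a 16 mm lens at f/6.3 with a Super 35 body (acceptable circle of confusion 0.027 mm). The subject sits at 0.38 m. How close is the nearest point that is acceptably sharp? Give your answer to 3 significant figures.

306 mm

Hyperfocal distance H = f²/(N·c) + f = 16²/(6.3 × 0.027) + 16 = 256/0.1701 + 16 ≈ 1521.0 mm ≈ 1.521 m.
Near limit Dn = s·(H − f)/(H + s − 2f) = 380 × (1521.0 − 16) / (1521.0 + 380 − 2 × 16) = 380 × 1505.0 / 1869.0 ≈ 305.99 mm.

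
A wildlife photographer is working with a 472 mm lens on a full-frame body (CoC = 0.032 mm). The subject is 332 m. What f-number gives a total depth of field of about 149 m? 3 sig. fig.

f/4.50

Write h = H − f = f²/(N·c). The thin-lens limits are Dn = s·h/(h + (s−f)) and Df = s·h/(h − (s−f)), so DoF = Df − Dn = 2·s·(s−f)·h / (h² − (s−f)²).
That is a quadratic in h: DoF·h² − 2·s·(s−f)·h − DoF·(s−f)² = 0 ⇒ h = (s−f)·(s + √(s² + DoF²)) / DoF = 331528 × (332000 + √(332000² + 149000²)) / 149000 = 331528 × (332000 + 363902) / 149000 ≈ 1548397 mm.
Then N = f²/(c·h) = 472² / (0.032 × 1548397) = 222784 / 49549 ≈ 4.50.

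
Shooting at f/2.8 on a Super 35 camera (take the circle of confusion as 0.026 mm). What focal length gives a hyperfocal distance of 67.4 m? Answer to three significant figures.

From H = f²/(N·c) + f, with f ≪ H: f ≈ √(H·N·c) = √(67400 × 2.8 × 0.026) = √4906.7 ≈ 70.05 mm.
Exact: f² + N·c·f − N·c·H = 0 ⇒ f = (−N·c + √((N·c)² + 4·N·c·H))/2 = (−0.0728 + √19627)/2 ≈ 70.012 mm ≈ 70.0 mm.

70.0 mm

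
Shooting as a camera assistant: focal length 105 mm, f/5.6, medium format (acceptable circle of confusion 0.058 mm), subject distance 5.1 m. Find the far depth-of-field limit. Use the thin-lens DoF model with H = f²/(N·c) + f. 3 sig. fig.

5.98 m

Hyperfocal distance H = f²/(N·c) + f = 105²/(5.6 × 0.058) + 105 = 11025/0.3248 + 105 ≈ 34049.0 mm ≈ 34.05 m.
Far limit Df = s·(H − f)/(H − s) = 5100 × (34049.0 − 105) / (34049.0 − 5100) = 5100 × 33944.0 / 28949.0 ≈ 5980.0 mm ≈ 5.98 m.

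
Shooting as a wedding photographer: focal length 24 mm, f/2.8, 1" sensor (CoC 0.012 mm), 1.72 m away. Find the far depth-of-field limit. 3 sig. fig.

1.91 m

Hyperfocal distance H = f²/(N·c) + f = 24²/(2.8 × 0.012) + 24 = 576/0.0336 + 24 ≈ 17166.9 mm ≈ 17.17 m.
Far limit Df = s·(H − f)/(H − s) = 1720 × (17166.9 − 24) / (17166.9 − 1720) = 1720 × 17142.9 / 15446.9 ≈ 1908.8 mm ≈ 1.91 m.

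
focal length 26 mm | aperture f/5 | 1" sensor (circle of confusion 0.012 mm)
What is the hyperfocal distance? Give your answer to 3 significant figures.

Hyperfocal distance H = f²/(N·c) + f = 26²/(5 × 0.012) + 26 = 676/0.06 + 26 ≈ 11292.7 mm ≈ 11.3 m.

11.3 m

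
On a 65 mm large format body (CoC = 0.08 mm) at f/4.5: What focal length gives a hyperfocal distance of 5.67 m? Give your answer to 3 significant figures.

From H = f²/(N·c) + f, with f ≪ H: f ≈ √(H·N·c) = √(5670 × 4.5 × 0.08) = √2041.2 ≈ 45.18 mm.
Exact: f² + N·c·f − N·c·H = 0 ⇒ f = (−N·c + √((N·c)² + 4·N·c·H))/2 = (−0.36 + √8164.9)/2 ≈ 45.000 mm ≈ 45.0 mm.

45.0 mm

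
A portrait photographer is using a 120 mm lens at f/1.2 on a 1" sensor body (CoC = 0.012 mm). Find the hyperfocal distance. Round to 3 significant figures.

1000 m

Hyperfocal distance H = f²/(N·c) + f = 120²/(1.2 × 0.012) + 120 = 14400/0.0144 + 120 ≈ 1000120.0 mm ≈ 1000 m.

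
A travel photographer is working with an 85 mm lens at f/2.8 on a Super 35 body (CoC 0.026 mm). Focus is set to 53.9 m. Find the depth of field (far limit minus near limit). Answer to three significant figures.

82.8 m

Hyperfocal distance H = f²/(N·c) + f = 85²/(2.8 × 0.026) + 85 = 7225/0.0728 + 85 ≈ 99329.5 mm ≈ 99.33 m.
Near limit Dn = s·(H − f)/(H + s − 2f) = 53900 × (99329.5 − 85) / (99329.5 + 53900 − 2 × 85) = 53900 × 99244.5 / 153059.5 ≈ 34949 mm.
Far limit Df = s·(H − f)/(H − s) = 53900 × (99329.5 − 85) / (99329.5 − 53900) = 53900 × 99244.5 / 45429.5 ≈ 117749 mm.
Depth of field = Df − Dn = 117749 − 34949 ≈ 82800 mm ≈ 82.8 m.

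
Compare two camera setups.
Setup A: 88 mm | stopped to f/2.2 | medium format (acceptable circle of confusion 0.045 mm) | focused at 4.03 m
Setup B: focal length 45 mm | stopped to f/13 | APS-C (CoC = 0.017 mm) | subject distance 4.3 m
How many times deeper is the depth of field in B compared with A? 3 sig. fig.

Setup A: H = 88²/(2.2×0.045) + 88 ≈ 78310.2 mm; DoF = Df − Dn = 4243.87 − 3836.65 ≈ 407.22 mm.
Setup B: H = 45²/(13×0.017) + 45 ≈ 9207.9 mm; DoF = Df − Dn = 8028.0 − 2936.4 ≈ 5091.6 mm.
Ratio = 5091.6 / 407.22 ≈ 12.5.

12.5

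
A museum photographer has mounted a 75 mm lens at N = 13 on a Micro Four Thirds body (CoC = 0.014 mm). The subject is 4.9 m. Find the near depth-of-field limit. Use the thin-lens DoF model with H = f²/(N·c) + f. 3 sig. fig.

4.24 m

Hyperfocal distance H = f²/(N·c) + f = 75²/(13 × 0.014) + 75 = 5625/0.182 + 75 ≈ 30981.6 mm ≈ 30.98 m.
Near limit Dn = s·(H − f)/(H + s − 2f) = 4900 × (30981.6 − 75) / (30981.6 + 4900 − 2 × 75) = 4900 × 30906.6 / 35731.6 ≈ 4238.3 mm ≈ 4.24 m.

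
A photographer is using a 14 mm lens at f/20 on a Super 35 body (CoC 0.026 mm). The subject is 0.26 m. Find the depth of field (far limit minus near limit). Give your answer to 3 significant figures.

0.591 m

Hyperfocal distance H = f²/(N·c) + f = 14²/(20 × 0.026) + 14 = 196/0.52 + 14 ≈ 390.9 mm ≈ 0.391 m.
Near limit Dn = s·(H − f)/(H + s − 2f) = 260 × (390.9 − 14) / (390.9 + 260 − 2 × 14) = 260 × 376.9 / 622.9 ≈ 157.32 mm.
Far limit Df = s·(H − f)/(H − s) = 260 × (390.9 − 14) / (390.9 − 260) = 260 × 376.9 / 130.9 ≈ 748.53 mm.
Depth of field = Df − Dn = 748.53 − 157.32 ≈ 591.21 mm ≈ 0.591 m.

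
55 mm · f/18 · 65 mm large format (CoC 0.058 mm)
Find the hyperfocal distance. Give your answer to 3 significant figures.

2.95 m

Hyperfocal distance H = f²/(N·c) + f = 55²/(18 × 0.058) + 55 = 3025/1.044 + 55 ≈ 2952.5 mm ≈ 2.95 m.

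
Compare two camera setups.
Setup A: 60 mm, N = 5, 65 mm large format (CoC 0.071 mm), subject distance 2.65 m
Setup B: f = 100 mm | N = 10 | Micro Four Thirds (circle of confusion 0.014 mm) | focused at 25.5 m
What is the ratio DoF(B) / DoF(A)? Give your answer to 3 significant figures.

Setup A: H = 60²/(5×0.071) + 60 ≈ 10200.8 mm; DoF = Df − Dn = 3559.0 − 2110.9 ≈ 1448.1 mm.
Setup B: H = 100²/(10×0.014) + 100 ≈ 71528.6 mm; DoF = Df − Dn = 39572 − 18811 ≈ 20761 mm.
Ratio = 20761 / 1448.1 ≈ 14.3.

14.3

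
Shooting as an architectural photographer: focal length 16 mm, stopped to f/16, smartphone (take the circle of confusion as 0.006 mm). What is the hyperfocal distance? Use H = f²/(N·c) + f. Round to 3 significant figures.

Hyperfocal distance H = f²/(N·c) + f = 16²/(16 × 0.006) + 16 = 256/0.096 + 16 ≈ 2682.7 mm ≈ 2.68 m.

2.68 m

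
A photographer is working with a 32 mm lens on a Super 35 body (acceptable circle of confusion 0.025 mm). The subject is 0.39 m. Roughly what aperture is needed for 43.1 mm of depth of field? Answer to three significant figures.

f/6.30

Write h = H − f = f²/(N·c). The thin-lens limits are Dn = s·h/(h + (s−f)) and Df = s·h/(h − (s−f)), so DoF = Df − Dn = 2·s·(s−f)·h / (h² − (s−f)²).
That is a quadratic in h: DoF·h² − 2·s·(s−f)·h − DoF·(s−f)² = 0 ⇒ h = (s−f)·(s + √(s² + DoF²)) / DoF = 358 × (390 + √(390² + 43.1²)) / 43.1 = 358 × (390 + 392.374) / 43.1 ≈ 6498.6 mm.
Then N = f²/(c·h) = 32² / (0.025 × 6498.6) = 1024 / 162.47 ≈ 6.30.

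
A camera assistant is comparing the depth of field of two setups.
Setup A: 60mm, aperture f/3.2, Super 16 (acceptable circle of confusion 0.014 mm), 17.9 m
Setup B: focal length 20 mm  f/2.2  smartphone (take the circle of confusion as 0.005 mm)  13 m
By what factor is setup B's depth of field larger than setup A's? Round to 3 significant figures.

1.27

Setup A: H = 60²/(3.2×0.014) + 60 ≈ 80417.1 mm; DoF = Df − Dn = 23008.0 − 14648.0 ≈ 8360.0 mm.
Setup B: H = 20²/(2.2×0.005) + 20 ≈ 36383.6 mm; DoF = Df − Dn = 20216 − 9580 ≈ 10636 mm.
Ratio = 10636 / 8360.0 ≈ 1.27.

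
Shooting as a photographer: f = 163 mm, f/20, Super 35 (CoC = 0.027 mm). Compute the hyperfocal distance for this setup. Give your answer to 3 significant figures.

Hyperfocal distance H = f²/(N·c) + f = 163²/(20 × 0.027) + 163 = 26569/0.54 + 163 ≈ 49364.9 mm ≈ 49.4 m.

49.4 m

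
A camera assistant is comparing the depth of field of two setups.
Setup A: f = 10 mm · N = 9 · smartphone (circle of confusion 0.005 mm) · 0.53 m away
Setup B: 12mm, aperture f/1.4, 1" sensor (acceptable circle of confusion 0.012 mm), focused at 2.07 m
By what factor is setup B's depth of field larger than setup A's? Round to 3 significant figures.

Setup A: H = 10²/(9×0.005) + 10 ≈ 2232.2 mm; DoF = Df − Dn = 691.91 − 429.50 ≈ 262.41 mm.
Setup B: H = 12²/(1.4×0.012) + 12 ≈ 8583.4 mm; DoF = Df − Dn = 2724.0 − 1669.2 ≈ 1054.8 mm.
Ratio = 1054.8 / 262.41 ≈ 4.02.

4.02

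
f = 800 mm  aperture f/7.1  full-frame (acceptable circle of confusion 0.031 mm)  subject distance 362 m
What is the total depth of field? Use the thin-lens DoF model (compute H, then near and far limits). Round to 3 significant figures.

Hyperfocal distance H = f²/(N·c) + f = 800²/(7.1 × 0.031) + 800 = 640000/0.2201 + 800 ≈ 2908569.2 mm ≈ 2909 m.
Near limit Dn = s·(H − f)/(H + s − 2f) = 362000 × (2908569.2 − 800) / (2908569.2 + 362000 − 2 × 800) = 362000 × 2907769.2 / 3268969.2 ≈ 322001 mm.
Far limit Df = s·(H − f)/(H − s) = 362000 × (2908569.2 − 800) / (2908569.2 − 362000) = 362000 × 2907769.2 / 2546569.2 ≈ 413345 mm.
Depth of field = Df − Dn = 413345 − 322001 ≈ 91344 mm ≈ 91.3 m.

91.3 m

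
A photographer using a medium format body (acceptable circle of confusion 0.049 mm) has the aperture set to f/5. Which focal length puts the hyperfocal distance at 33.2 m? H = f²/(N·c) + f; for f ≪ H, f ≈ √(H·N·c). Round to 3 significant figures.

90.1 mm

From H = f²/(N·c) + f, with f ≪ H: f ≈ √(H·N·c) = √(33200 × 5 × 0.049) = √8134.0 ≈ 90.19 mm.
Exact: f² + N·c·f − N·c·H = 0 ⇒ f = (−N·c + √((N·c)² + 4·N·c·H))/2 = (−0.245 + √32536)/2 ≈ 90.066 mm ≈ 90.1 mm.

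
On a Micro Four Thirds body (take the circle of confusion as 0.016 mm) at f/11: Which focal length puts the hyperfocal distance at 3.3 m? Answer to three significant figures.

24.0 mm

From H = f²/(N·c) + f, with f ≪ H: f ≈ √(H·N·c) = √(3300 × 11 × 0.016) = √580.80 ≈ 24.10 mm.
Exact: f² + N·c·f − N·c·H = 0 ⇒ f = (−N·c + √((N·c)² + 4·N·c·H))/2 = (−0.176 + √2323.2)/2 ≈ 24.012 mm ≈ 24.0 mm.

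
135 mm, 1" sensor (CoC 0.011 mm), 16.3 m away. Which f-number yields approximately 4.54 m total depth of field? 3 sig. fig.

f/14

Write h = H − f = f²/(N·c). The thin-lens limits are Dn = s·h/(h + (s−f)) and Df = s·h/(h − (s−f)), so DoF = Df − Dn = 2·s·(s−f)·h / (h² − (s−f)²).
That is a quadratic in h: DoF·h² − 2·s·(s−f)·h − DoF·(s−f)² = 0 ⇒ h = (s−f)·(s + √(s² + DoF²)) / DoF = 16165 × (16300 + √(16300² + 4540²)) / 4540 = 16165 × (16300 + 16920.4) / 4540 ≈ 118284 mm.
Then N = f²/(c·h) = 135² / (0.011 × 118284) = 18225 / 1301.1 ≈ 14.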